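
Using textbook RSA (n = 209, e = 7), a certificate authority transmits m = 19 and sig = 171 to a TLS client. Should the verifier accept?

accept

sig^2 ≡ 171^2 = 29241 ≡ 190
sig^4 ≡ 190^2 = 36100 ≡ 152
7 = 4 + 2 + 1, so sig^7 ≡ 152·190·171 ≡ 19 (mod 209)
19 = m, so the signature checks out.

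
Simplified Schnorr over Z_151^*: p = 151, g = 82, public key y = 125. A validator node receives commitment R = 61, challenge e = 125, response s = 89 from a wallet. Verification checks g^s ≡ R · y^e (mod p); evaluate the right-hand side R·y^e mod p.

125^125 mod 151 = 1
R · y^e ≡ 61·1 = 61 ≡ 61 (mod 151)

61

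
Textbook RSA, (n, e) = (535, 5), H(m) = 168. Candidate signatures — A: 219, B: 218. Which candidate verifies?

B

Candidate A: 219^2 = 47961 ≡ 346; 219^4 ≡ 346^2 = 119716 ≡ 411; 5 = 4 + 1, so 219^5 ≡ 411·219 ≡ 129 (mod 535)
Candidate B: 218^2 = 47524 ≡ 444; 218^4 ≡ 444^2 = 197136 ≡ 256; 5 = 4 + 1, so 218^5 ≡ 256·218 ≡ 168 (mod 535)
  → matches H(m) = 168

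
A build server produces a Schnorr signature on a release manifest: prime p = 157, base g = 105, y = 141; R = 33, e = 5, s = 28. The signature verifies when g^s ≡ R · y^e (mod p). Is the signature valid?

valid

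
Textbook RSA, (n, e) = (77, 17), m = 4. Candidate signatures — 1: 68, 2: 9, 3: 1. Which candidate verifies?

2

Candidate 1: Squares mod 77: 68^1≡68, 68^2≡4, 68^4≡16, 68^8≡25, 68^16≡9; 17 = 16 + 1, so 68^17 ≡ 9·68 ≡ 73 (mod 77)
Candidate 2: Squares mod 77: 9^1≡9, 9^2≡4, 9^4≡16, 9^8≡25, 9^16≡9; 17 = 16 + 1, so 9^17 ≡ 9·9 ≡ 4 (mod 77)
  → matches m = 4
Candidate 3: Squares mod 77: 1^1≡1, 1^2≡1, 1^4≡1, 1^8≡1, 1^16≡1; 17 = 16 + 1, so 1^17 ≡ 1·1 ≡ 1 (mod 77)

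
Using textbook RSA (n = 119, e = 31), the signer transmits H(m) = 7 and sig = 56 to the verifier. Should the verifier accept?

accept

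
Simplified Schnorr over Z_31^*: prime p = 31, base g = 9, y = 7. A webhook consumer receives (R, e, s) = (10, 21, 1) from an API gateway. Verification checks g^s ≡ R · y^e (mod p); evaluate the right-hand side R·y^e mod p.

7^2 = 49 ≡ 18
7^4 ≡ 18^2 = 324 ≡ 14
7^8 ≡ 14^2 = 196 ≡ 10
7^16 ≡ 10^2 = 100 ≡ 7
21 = 16 + 4 + 1, so 7^21 ≡ 7·14·7 ≡ 4 (mod 31)
R · y^e ≡ 10·4 = 40 ≡ 9 (mod 31)

9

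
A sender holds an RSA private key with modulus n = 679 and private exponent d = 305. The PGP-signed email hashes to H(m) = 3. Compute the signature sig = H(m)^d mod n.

474

(H(m))^2 ≡ 3^2 = 9
(H(m))^4 ≡ 9^2 = 81
(H(m))^8 ≡ 81^2 = 6561 ≡ 450
(H(m))^16 ≡ 450^2 = 202500 ≡ 158
(H(m))^32 ≡ 158^2 = 24964 ≡ 520
(H(m))^64 ≡ 520^2 = 270400 ≡ 158
(H(m))^128 ≡ 158^2 = 24964 ≡ 520
(H(m))^256 ≡ 520^2 = 270400 ≡ 158
305 = 256 + 32 + 16 + 1, so (H(m))^305 ≡ 158·520·158·3 ≡ 474 (mod 679)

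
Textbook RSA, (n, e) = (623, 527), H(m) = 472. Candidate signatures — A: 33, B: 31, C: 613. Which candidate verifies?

A

Candidate A: 33^527 mod 623 = 472
  → matches H(m) = 472
Candidate B: 31^527 mod 623 = 201
Candidate C: 613^527 mod 623 = 436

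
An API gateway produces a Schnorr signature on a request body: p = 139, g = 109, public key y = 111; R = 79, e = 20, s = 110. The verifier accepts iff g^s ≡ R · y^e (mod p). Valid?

g^s mod p:
109^2 = 11881 ≡ 66
109^4 ≡ 66^2 = 4356 ≡ 47
109^8 ≡ 47^2 = 2209 ≡ 124
109^16 ≡ 124^2 = 15376 ≡ 86
109^32 ≡ 86^2 = 7396 ≡ 29
109^64 ≡ 29^2 = 841 ≡ 7
110 = 64 + 32 + 8 + 4 + 2, so 109^110 ≡ 7·29·124·47·66 ≡ 16 (mod 139)
R · y^e mod p:
111^2 = 12321 ≡ 89
111^4 ≡ 89^2 = 7921 ≡ 137
111^8 ≡ 137^2 = 18769 ≡ 4
111^16 ≡ 4^2 = 16
20 = 16 + 4, so 111^20 ≡ 16·137 ≡ 107 (mod 139)
79·107 = 8453 ≡ 113 (mod 139)
16 ≠ 113; the check fails.

no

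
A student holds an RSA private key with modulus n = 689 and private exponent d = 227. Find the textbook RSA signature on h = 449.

h^2 ≡ 449^2 = 201601 ≡ 413
h^4 ≡ 413^2 = 170569 ≡ 386
h^8 ≡ 386^2 = 148996 ≡ 172
h^16 ≡ 172^2 = 29584 ≡ 646
h^32 ≡ 646^2 = 417316 ≡ 471
h^64 ≡ 471^2 = 221841 ≡ 672
h^128 ≡ 672^2 = 451584 ≡ 289
227 = 128 + 64 + 32 + 2 + 1, so h^227 ≡ 289·672·471·413·449 ≡ 483 (mod 689)

483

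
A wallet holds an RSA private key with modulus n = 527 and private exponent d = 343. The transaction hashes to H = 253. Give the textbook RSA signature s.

501

Squares mod 527: H^1≡253, H^2≡242, H^4≡67, H^8≡273, H^16≡222, H^32≡273, H^64≡222, H^128≡273, H^256≡222
343 = 256 + 64 + 16 + 4 + 2 + 1, so H^343 ≡ 222·222·222·67·242·253 ≡ 501 (mod 527)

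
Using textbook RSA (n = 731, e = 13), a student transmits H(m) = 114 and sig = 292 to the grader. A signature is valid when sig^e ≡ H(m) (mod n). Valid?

sig^2 ≡ 292^2 = 85264 ≡ 468
sig^4 ≡ 468^2 = 219024 ≡ 455
sig^8 ≡ 455^2 = 207025 ≡ 152
13 = 8 + 4 + 1, so sig^13 ≡ 152·455·292 ≡ 114 (mod 731)
114 = H(m), so the signature checks out.

yes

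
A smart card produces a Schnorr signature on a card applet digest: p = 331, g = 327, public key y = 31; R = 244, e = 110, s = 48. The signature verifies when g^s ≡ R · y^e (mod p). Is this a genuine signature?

forged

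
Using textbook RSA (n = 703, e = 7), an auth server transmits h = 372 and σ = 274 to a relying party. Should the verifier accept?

reject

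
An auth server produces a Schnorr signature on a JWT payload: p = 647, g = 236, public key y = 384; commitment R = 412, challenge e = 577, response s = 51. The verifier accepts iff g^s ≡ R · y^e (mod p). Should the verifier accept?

accept

g^s mod p:
236^51 mod 647 = 489
R · y^e mod p:
384^577 mod 647 = 499
412·499 = 205588 ≡ 489 (mod 647)
489 ≡ 489 (mod 647); signature holds.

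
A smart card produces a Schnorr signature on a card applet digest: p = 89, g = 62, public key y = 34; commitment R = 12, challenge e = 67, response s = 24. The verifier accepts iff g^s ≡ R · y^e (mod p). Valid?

no

g^s mod p:
62^2 = 3844 ≡ 17
62^4 ≡ 17^2 = 289 ≡ 22
62^8 ≡ 22^2 = 484 ≡ 39
62^16 ≡ 39^2 = 1521 ≡ 8
24 = 16 + 8, so 62^24 ≡ 8·39 ≡ 45 (mod 89)
R · y^e mod p:
34^2 = 1156 ≡ 88
34^4 ≡ 88^2 = 7744 ≡ 1
34^8 ≡ 1^2 = 1
34^16 ≡ 1^2 = 1
34^32 ≡ 1^2 = 1
34^64 ≡ 1^2 = 1
67 = 64 + 2 + 1, so 34^67 ≡ 1·88·34 ≡ 55 (mod 89)
12·55 = 660 ≡ 37 (mod 89)
45 ≠ 37; the check fails.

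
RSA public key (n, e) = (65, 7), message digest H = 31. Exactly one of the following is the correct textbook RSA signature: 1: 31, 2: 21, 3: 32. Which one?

2

Candidate 1: 31^7 mod 65 = 21
Candidate 2: 21^7 mod 65 = 31
  → matches H = 31
Candidate 3: 32^7 mod 65 = 33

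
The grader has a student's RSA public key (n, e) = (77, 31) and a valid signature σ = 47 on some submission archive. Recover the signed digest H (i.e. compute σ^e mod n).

47

σ^2 ≡ 47^2 = 2209 ≡ 53
σ^4 ≡ 53^2 = 2809 ≡ 37
σ^8 ≡ 37^2 = 1369 ≡ 60
σ^16 ≡ 60^2 = 3600 ≡ 58
31 = 16 + 8 + 4 + 2 + 1, so σ^31 ≡ 58·60·37·53·47 ≡ 47 (mod 77)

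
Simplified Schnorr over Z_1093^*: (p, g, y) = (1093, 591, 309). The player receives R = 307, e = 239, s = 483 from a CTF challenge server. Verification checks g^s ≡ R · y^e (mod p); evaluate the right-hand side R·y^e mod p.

309^239 mod 1093 = 793
R · y^e ≡ 307·793 = 243451 ≡ 805 (mod 1093)

805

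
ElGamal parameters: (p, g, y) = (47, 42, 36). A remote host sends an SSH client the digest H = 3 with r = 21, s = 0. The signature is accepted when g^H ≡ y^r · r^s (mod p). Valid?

no

Left side g^H mod p:
42^3 mod 47 = 16
Right side y^r · r^s mod p:
36^21 mod 47 = 7
21^0 mod 47 = 1
7·1 = 7 ≡ 7 (mod 47)
16 ≠ 7, so verification fails.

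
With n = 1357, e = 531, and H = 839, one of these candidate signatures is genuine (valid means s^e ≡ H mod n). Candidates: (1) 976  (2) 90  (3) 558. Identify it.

1

Candidate 1: Squares mod 1357: 976^1≡976, 976^2≡1319, 976^4≡87, 976^8≡784, 976^16≡1292, 976^32≡154, 976^64≡647, 976^128≡653, 976^256≡311, 976^512≡374; 531 = 512 + 16 + 2 + 1, so 976^531 ≡ 374·1292·1319·976 ≡ 839 (mod 1357)
  → matches H = 839
Candidate 2: Squares mod 1357: 90^1≡90, 90^2≡1315, 90^4≡407, 90^8≡95, 90^16≡883, 90^32≡771, 90^64≡75, 90^128≡197, 90^256≡813, 90^512≡110; 531 = 512 + 16 + 2 + 1, so 90^531 ≡ 110·883·1315·90 ≡ 1234 (mod 1357)
Candidate 3: Squares mod 1357: 558^1≡558, 558^2≡611, 558^4≡146, 558^8≡961, 558^16≡761, 558^32≡1039, 558^64≡706, 558^128≡417, 558^256≡193, 558^512≡610; 531 = 512 + 16 + 2 + 1, so 558^531 ≡ 610·761·611·558 ≡ 400 (mod 1357)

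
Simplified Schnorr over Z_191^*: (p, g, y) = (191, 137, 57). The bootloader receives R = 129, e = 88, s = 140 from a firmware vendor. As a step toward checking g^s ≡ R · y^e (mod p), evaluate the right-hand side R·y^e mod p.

Squares mod 191: 57^1≡57, 57^2≡2, 57^4≡4, 57^8≡16, 57^16≡65, 57^32≡23, 57^64≡147
88 = 64 + 16 + 8, so 57^88 ≡ 147·65·16 ≡ 80 (mod 191)
R · y^e ≡ 129·80 = 10320 ≡ 6 (mod 191)

6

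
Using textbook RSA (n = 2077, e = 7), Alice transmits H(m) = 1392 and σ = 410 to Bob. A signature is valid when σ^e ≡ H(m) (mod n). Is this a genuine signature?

σ^2 ≡ 410^2 = 168100 ≡ 1940
σ^4 ≡ 1940^2 = 3763600 ≡ 76
7 = 4 + 2 + 1, so σ^7 ≡ 76·1940·410 ≡ 1392 (mod 2077)
σ^7 mod 2077 = 1392 matches H(m).

genuine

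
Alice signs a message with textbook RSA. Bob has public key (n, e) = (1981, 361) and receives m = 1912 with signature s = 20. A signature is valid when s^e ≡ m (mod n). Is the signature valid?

Squares mod 1981: s^1≡20, s^2≡400, s^4≡1520, s^8≡554, s^16≡1842, s^32≡1492, s^64≡1401, s^128≡1611, s^256≡211
361 = 256 + 64 + 32 + 8 + 1, so s^361 ≡ 211·1401·1492·554·20 ≡ 69 (mod 1981)
The recovered value 69 does not match the digest 1912.

invalid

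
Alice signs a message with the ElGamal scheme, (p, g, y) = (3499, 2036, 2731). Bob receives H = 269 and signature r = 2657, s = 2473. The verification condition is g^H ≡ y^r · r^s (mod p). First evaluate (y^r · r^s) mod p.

198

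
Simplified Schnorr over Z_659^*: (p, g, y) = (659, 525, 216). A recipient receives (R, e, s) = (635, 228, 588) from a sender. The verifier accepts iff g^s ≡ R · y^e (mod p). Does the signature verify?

does not verify

g^s mod p:
Squares mod 659: 525^1≡525, 525^2≡163, 525^4≡209, 525^8≡187, 525^16≡42, 525^32≡446, 525^64≡557, 525^128≡519, 525^256≡489, 525^512≡563
588 = 512 + 64 + 8 + 4, so 525^588 ≡ 563·557·187·209 ≡ 325 (mod 659)
R · y^e mod p:
Squares mod 659: 216^1≡216, 216^2≡526, 216^4≡555, 216^8≡272, 216^16≡176, 216^32≡3, 216^64≡9, 216^128≡81
228 = 128 + 64 + 32 + 4, so 216^228 ≡ 81·9·3·555 ≡ 566 (mod 659)
635·566 = 359410 ≡ 255 (mod 659)
325 ≠ 255; the check fails.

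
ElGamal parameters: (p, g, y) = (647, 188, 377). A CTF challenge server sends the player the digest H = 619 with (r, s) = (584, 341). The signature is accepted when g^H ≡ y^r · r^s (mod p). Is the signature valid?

Left side g^H mod p:
188^619 mod 647 = 71
Right side y^r · r^s mod p:
377^584 mod 647 = 83
584^341 mod 647 = 414
83·414 = 34362 ≡ 71 (mod 647)
71 ≡ 71 (mod 647), so the signature is genuine.

valid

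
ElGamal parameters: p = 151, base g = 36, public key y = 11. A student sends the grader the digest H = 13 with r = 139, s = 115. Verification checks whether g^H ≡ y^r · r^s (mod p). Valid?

Left side g^H mod p:
36^13 mod 151 = 47
Right side y^r · r^s mod p:
11^139 mod 151 = 37
139^115 mod 151 = 4
37·4 = 148 ≡ 148 (mod 151)
47 ≠ 148, so verification fails.

no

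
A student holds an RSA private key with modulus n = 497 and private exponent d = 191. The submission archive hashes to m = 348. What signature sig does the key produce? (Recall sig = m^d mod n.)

374

m^2 ≡ 348^2 = 121104 ≡ 333
m^4 ≡ 333^2 = 110889 ≡ 58
m^8 ≡ 58^2 = 3364 ≡ 382
m^16 ≡ 382^2 = 145924 ≡ 303
m^32 ≡ 303^2 = 91809 ≡ 361
m^64 ≡ 361^2 = 130321 ≡ 107
m^128 ≡ 107^2 = 11449 ≡ 18
191 = 128 + 32 + 16 + 8 + 4 + 2 + 1, so m^191 ≡ 18·361·303·382·58·333·348 ≡ 374 (mod 497)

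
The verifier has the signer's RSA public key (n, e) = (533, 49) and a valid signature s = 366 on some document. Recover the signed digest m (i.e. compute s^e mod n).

s^2 ≡ 366^2 = 133956 ≡ 173
s^4 ≡ 173^2 = 29929 ≡ 81
s^8 ≡ 81^2 = 6561 ≡ 165
s^16 ≡ 165^2 = 27225 ≡ 42
s^32 ≡ 42^2 = 1764 ≡ 165
49 = 32 + 16 + 1, so s^49 ≡ 165·42·366 ≡ 366 (mod 533)

366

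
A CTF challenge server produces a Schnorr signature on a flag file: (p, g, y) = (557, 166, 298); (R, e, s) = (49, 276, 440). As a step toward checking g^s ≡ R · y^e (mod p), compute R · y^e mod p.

298^276 mod 557 = 104
R · y^e ≡ 49·104 = 5096 ≡ 83 (mod 557)

83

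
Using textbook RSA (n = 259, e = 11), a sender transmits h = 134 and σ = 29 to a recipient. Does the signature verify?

Squares mod 259: σ^1≡29, σ^2≡64, σ^4≡211, σ^8≡232
11 = 8 + 2 + 1, so σ^11 ≡ 232·64·29 ≡ 134 (mod 259)
134 = h, so the signature checks out.

verifies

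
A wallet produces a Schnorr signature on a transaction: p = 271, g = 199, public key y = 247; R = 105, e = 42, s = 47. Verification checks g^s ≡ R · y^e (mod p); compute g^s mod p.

236

199^2 = 39601 ≡ 35
199^4 ≡ 35^2 = 1225 ≡ 141
199^8 ≡ 141^2 = 19881 ≡ 98
199^16 ≡ 98^2 = 9604 ≡ 119
199^32 ≡ 119^2 = 14161 ≡ 69
47 = 32 + 8 + 4 + 2 + 1, so 199^47 ≡ 69·98·141·35·199 ≡ 236 (mod 271)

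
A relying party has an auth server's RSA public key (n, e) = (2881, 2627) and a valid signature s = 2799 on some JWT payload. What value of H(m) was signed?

s^2 ≡ 2799^2 = 7834401 ≡ 962
s^4 ≡ 962^2 = 925444 ≡ 643
s^8 ≡ 643^2 = 413449 ≡ 1466
s^16 ≡ 1466^2 = 2149156 ≡ 2811
s^32 ≡ 2811^2 = 7901721 ≡ 2019
s^64 ≡ 2019^2 = 4076361 ≡ 2627
s^128 ≡ 2627^2 = 6901129 ≡ 1134
s^256 ≡ 1134^2 = 1285956 ≡ 1030
s^512 ≡ 1030^2 = 1060900 ≡ 692
s^1024 ≡ 692^2 = 478864 ≡ 618
s^2048 ≡ 618^2 = 381924 ≡ 1632
2627 = 2048 + 512 + 64 + 2 + 1, so s^2627 ≡ 1632·692·2627·962·2799 ≡ 790 (mod 2881)

790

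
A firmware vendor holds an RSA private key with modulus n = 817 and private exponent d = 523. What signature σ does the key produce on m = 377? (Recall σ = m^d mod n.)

605

m^523 mod 817 = 605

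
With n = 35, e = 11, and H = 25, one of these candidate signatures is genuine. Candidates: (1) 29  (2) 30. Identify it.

2

Candidate 1: 29^11 mod 35 = 29
Candidate 2: 30^11 mod 35 = 25
  → matches H = 25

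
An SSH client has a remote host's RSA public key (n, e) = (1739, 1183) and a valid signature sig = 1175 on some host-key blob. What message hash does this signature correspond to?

987

sig^2 ≡ 1175^2 = 1380625 ≡ 1598
sig^4 ≡ 1598^2 = 2553604 ≡ 752
sig^8 ≡ 752^2 = 565504 ≡ 329
sig^16 ≡ 329^2 = 108241 ≡ 423
sig^32 ≡ 423^2 = 178929 ≡ 1551
sig^64 ≡ 1551^2 = 2405601 ≡ 564
sig^128 ≡ 564^2 = 318096 ≡ 1598
sig^256 ≡ 1598^2 = 2553604 ≡ 752
sig^512 ≡ 752^2 = 565504 ≡ 329
sig^1024 ≡ 329^2 = 108241 ≡ 423
1183 = 1024 + 128 + 16 + 8 + 4 + 2 + 1, so sig^1183 ≡ 423·1598·423·329·752·1598·1175 ≡ 987 (mod 1739)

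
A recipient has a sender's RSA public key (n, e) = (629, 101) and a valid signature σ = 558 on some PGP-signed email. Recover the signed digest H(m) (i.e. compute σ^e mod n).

Squares mod 629: σ^1≡558, σ^2≡9, σ^4≡81, σ^8≡271, σ^16≡477, σ^32≡460, σ^64≡256
101 = 64 + 32 + 4 + 1, so σ^101 ≡ 256·460·81·558 ≡ 250 (mod 629)

250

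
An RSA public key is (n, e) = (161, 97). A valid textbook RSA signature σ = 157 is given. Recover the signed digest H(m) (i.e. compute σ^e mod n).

σ^2 ≡ 157^2 = 24649 ≡ 16
σ^4 ≡ 16^2 = 256 ≡ 95
σ^8 ≡ 95^2 = 9025 ≡ 9
σ^16 ≡ 9^2 = 81
σ^32 ≡ 81^2 = 6561 ≡ 121
σ^64 ≡ 121^2 = 14641 ≡ 151
97 = 64 + 32 + 1, so σ^97 ≡ 151·121·157 ≡ 10 (mod 161)

10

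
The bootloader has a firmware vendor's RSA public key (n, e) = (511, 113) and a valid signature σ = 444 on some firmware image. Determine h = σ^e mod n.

Squares mod 511: σ^1≡444, σ^2≡401, σ^4≡347, σ^8≡324, σ^16≡221, σ^32≡296, σ^64≡235
113 = 64 + 32 + 16 + 1, so σ^113 ≡ 235·296·221·444 ≡ 257 (mod 511)

257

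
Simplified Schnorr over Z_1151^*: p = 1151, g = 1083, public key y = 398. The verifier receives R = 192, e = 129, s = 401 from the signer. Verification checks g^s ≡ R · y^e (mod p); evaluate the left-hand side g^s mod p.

1083^2 = 1172889 ≡ 20
1083^4 ≡ 20^2 = 400
1083^8 ≡ 400^2 = 160000 ≡ 11
1083^16 ≡ 11^2 = 121
1083^32 ≡ 121^2 = 14641 ≡ 829
1083^64 ≡ 829^2 = 687241 ≡ 94
1083^128 ≡ 94^2 = 8836 ≡ 779
1083^256 ≡ 779^2 = 606841 ≡ 264
401 = 256 + 128 + 16 + 1, so 1083^401 ≡ 264·779·121·1083 ≡ 478 (mod 1151)

478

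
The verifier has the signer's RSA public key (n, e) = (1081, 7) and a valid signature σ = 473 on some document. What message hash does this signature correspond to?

354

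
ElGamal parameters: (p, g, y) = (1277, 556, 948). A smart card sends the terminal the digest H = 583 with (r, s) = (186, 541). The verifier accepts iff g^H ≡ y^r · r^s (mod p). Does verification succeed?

Left side g^H mod p:
556^2 = 309136 ≡ 102
556^4 ≡ 102^2 = 10404 ≡ 188
556^8 ≡ 188^2 = 35344 ≡ 865
556^16 ≡ 865^2 = 748225 ≡ 1180
556^32 ≡ 1180^2 = 1392400 ≡ 470
556^64 ≡ 470^2 = 220900 ≡ 1256
556^128 ≡ 1256^2 = 1577536 ≡ 441
556^256 ≡ 441^2 = 194481 ≡ 377
556^512 ≡ 377^2 = 142129 ≡ 382
583 = 512 + 64 + 4 + 2 + 1, so 556^583 ≡ 382·1256·188·102·556 ≡ 524 (mod 1277)
Right side y^r · r^s mod p:
948^2 = 898704 ≡ 973
948^4 ≡ 973^2 = 946729 ≡ 472
948^8 ≡ 472^2 = 222784 ≡ 586
948^16 ≡ 586^2 = 343396 ≡ 1160
948^32 ≡ 1160^2 = 1345600 ≡ 919
948^64 ≡ 919^2 = 844561 ≡ 464
948^128 ≡ 464^2 = 215296 ≡ 760
186 = 128 + 32 + 16 + 8 + 2, so 948^186 ≡ 760·919·1160·586·973 ≡ 517 (mod 1277)
186^2 = 34596 ≡ 117
186^4 ≡ 117^2 = 13689 ≡ 919
186^8 ≡ 919^2 = 844561 ≡ 464
186^16 ≡ 464^2 = 215296 ≡ 760
186^32 ≡ 760^2 = 577600 ≡ 396
186^64 ≡ 396^2 = 156816 ≡ 1022
186^128 ≡ 1022^2 = 1044484 ≡ 1175
186^256 ≡ 1175^2 = 1380625 ≡ 188
186^512 ≡ 188^2 = 35344 ≡ 865
541 = 512 + 16 + 8 + 4 + 1, so 186^541 ≡ 865·760·464·919·186 ≡ 584 (mod 1277)
517·584 = 301928 ≡ 556 (mod 1277)
524 ≠ 556, so verification fails.

fails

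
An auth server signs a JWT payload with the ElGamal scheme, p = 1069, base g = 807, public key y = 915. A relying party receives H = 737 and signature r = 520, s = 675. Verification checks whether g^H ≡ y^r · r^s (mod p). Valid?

no

Left side g^H mod p:
807^2 = 651249 ≡ 228
807^4 ≡ 228^2 = 51984 ≡ 672
807^8 ≡ 672^2 = 451584 ≡ 466
807^16 ≡ 466^2 = 217156 ≡ 149
807^32 ≡ 149^2 = 22201 ≡ 821
807^64 ≡ 821^2 = 674041 ≡ 571
807^128 ≡ 571^2 = 326041 ≡ 1065
807^256 ≡ 1065^2 = 1134225 ≡ 16
807^512 ≡ 16^2 = 256
737 = 512 + 128 + 64 + 32 + 1, so 807^737 ≡ 256·1065·571·821·807 ≡ 534 (mod 1069)
Right side y^r · r^s mod p:
915^2 = 837225 ≡ 198
915^4 ≡ 198^2 = 39204 ≡ 720
915^8 ≡ 720^2 = 518400 ≡ 1004
915^16 ≡ 1004^2 = 1008016 ≡ 1018
915^32 ≡ 1018^2 = 1036324 ≡ 463
915^64 ≡ 463^2 = 214369 ≡ 569
915^128 ≡ 569^2 = 323761 ≡ 923
915^256 ≡ 923^2 = 851929 ≡ 1005
915^512 ≡ 1005^2 = 1010025 ≡ 889
520 = 512 + 8, so 915^520 ≡ 889·1004 ≡ 1010 (mod 1069)
520^2 = 270400 ≡ 1012
520^4 ≡ 1012^2 = 1024144 ≡ 42
520^8 ≡ 42^2 = 1764 ≡ 695
520^16 ≡ 695^2 = 483025 ≡ 906
520^32 ≡ 906^2 = 820836 ≡ 913
520^64 ≡ 913^2 = 833569 ≡ 818
520^128 ≡ 818^2 = 669124 ≡ 999
520^256 ≡ 999^2 = 998001 ≡ 624
520^512 ≡ 624^2 = 389376 ≡ 260
675 = 512 + 128 + 32 + 2 + 1, so 520^675 ≡ 260·999·913·1012·520 ≡ 554 (mod 1069)
1010·554 = 559540 ≡ 453 (mod 1069)
534 ≠ 453, so verification fails.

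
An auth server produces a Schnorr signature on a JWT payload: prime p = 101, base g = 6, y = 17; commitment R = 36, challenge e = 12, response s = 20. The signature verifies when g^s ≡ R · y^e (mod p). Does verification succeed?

passes

g^s mod p:
6^2 = 36
6^4 ≡ 36^2 = 1296 ≡ 84
6^8 ≡ 84^2 = 7056 ≡ 87
6^16 ≡ 87^2 = 7569 ≡ 95
20 = 16 + 4, so 6^20 ≡ 95·84 ≡ 1 (mod 101)
R · y^e mod p:
17^2 = 289 ≡ 87
17^4 ≡ 87^2 = 7569 ≡ 95
17^8 ≡ 95^2 = 9025 ≡ 36
12 = 8 + 4, so 17^12 ≡ 36·95 ≡ 87 (mod 101)
36·87 = 3132 ≡ 1 (mod 101)
1 ≡ 1 (mod 101); signature holds.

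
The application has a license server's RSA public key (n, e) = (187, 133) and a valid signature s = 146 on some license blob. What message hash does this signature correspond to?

159

s^2 ≡ 146^2 = 21316 ≡ 185
s^4 ≡ 185^2 = 34225 ≡ 4
s^8 ≡ 4^2 = 16
s^16 ≡ 16^2 = 256 ≡ 69
s^32 ≡ 69^2 = 4761 ≡ 86
s^64 ≡ 86^2 = 7396 ≡ 103
s^128 ≡ 103^2 = 10609 ≡ 137
133 = 128 + 4 + 1, so s^133 ≡ 137·4·146 ≡ 159 (mod 187)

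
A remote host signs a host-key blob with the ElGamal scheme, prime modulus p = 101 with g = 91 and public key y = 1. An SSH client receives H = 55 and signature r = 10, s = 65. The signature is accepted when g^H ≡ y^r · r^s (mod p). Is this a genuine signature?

Left side g^H mod p:
91^2 = 8281 ≡ 100
91^4 ≡ 100^2 = 10000 ≡ 1
91^8 ≡ 1^2 = 1
91^16 ≡ 1^2 = 1
91^32 ≡ 1^2 = 1
55 = 32 + 16 + 4 + 2 + 1, so 91^55 ≡ 1·1·1·100·91 ≡ 10 (mod 101)
Right side y^r · r^s mod p:
1^2 = 1
1^4 ≡ 1^2 = 1
1^8 ≡ 1^2 = 1
10 = 8 + 2, so 1^10 ≡ 1·1 ≡ 1 (mod 101)
10^2 = 100
10^4 ≡ 100^2 = 10000 ≡ 1
10^8 ≡ 1^2 = 1
10^16 ≡ 1^2 = 1
10^32 ≡ 1^2 = 1
10^64 ≡ 1^2 = 1
65 = 64 + 1, so 10^65 ≡ 1·10 ≡ 10 (mod 101)
1·10 = 10 ≡ 10 (mod 101)
10 ≡ 10 (mod 101), so the signature is genuine.

genuine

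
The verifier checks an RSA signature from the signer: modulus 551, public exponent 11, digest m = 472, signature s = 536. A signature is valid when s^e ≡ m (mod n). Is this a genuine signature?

s^2 ≡ 536^2 = 287296 ≡ 225
s^4 ≡ 225^2 = 50625 ≡ 484
s^8 ≡ 484^2 = 234256 ≡ 81
11 = 8 + 2 + 1, so s^11 ≡ 81·225·536 ≡ 472 (mod 551)
Since 472 equals the digest 472, verification succeeds.

genuine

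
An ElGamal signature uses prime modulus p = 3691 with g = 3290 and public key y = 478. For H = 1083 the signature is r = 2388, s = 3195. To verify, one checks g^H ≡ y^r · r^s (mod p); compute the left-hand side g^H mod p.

34

3290^2 = 10824100 ≡ 2088
3290^4 ≡ 2088^2 = 4359744 ≡ 673
3290^8 ≡ 673^2 = 452929 ≡ 2627
3290^16 ≡ 2627^2 = 6901129 ≡ 2650
3290^32 ≡ 2650^2 = 7022500 ≡ 2218
3290^64 ≡ 2218^2 = 4919524 ≡ 3112
3290^128 ≡ 3112^2 = 9684544 ≡ 3051
3290^256 ≡ 3051^2 = 9308601 ≡ 3590
3290^512 ≡ 3590^2 = 12888100 ≡ 2819
3290^1024 ≡ 2819^2 = 7946761 ≡ 38
1083 = 1024 + 32 + 16 + 8 + 2 + 1, so 3290^1083 ≡ 38·2218·2650·2627·2088·3290 ≡ 34 (mod 3691)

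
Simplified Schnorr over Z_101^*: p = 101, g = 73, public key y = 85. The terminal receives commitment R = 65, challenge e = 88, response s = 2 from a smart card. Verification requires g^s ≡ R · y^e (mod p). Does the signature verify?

does not verify

g^s mod p:
73^2 = 5329 ≡ 77
R · y^e mod p:
85^2 = 7225 ≡ 54
85^4 ≡ 54^2 = 2916 ≡ 88
85^8 ≡ 88^2 = 7744 ≡ 68
85^16 ≡ 68^2 = 4624 ≡ 79
85^32 ≡ 79^2 = 6241 ≡ 80
85^64 ≡ 80^2 = 6400 ≡ 37
88 = 64 + 16 + 8, so 85^88 ≡ 37·79·68 ≡ 97 (mod 101)
65·97 = 6305 ≡ 43 (mod 101)
77 ≠ 43; the check fails.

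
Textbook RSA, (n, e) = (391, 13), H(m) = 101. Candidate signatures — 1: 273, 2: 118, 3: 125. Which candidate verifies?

Candidate 1: Squares mod 391: 273^1≡273, 273^2≡239, 273^4≡35, 273^8≡52; 13 = 8 + 4 + 1, so 273^13 ≡ 52·35·273 ≡ 290 (mod 391)
Candidate 2: Squares mod 391: 118^1≡118, 118^2≡239, 118^4≡35, 118^8≡52; 13 = 8 + 4 + 1, so 118^13 ≡ 52·35·118 ≡ 101 (mod 391)
  → matches H(m) = 101
Candidate 3: Squares mod 391: 125^1≡125, 125^2≡376, 125^4≡225, 125^8≡186; 13 = 8 + 4 + 1, so 125^13 ≡ 186·225·125 ≡ 61 (mod 391)

2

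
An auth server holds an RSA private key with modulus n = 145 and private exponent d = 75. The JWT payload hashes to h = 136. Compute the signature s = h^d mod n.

111

Squares mod 145: h^1≡136, h^2≡81, h^4≡36, h^8≡136, h^16≡81, h^32≡36, h^64≡136
75 = 64 + 8 + 2 + 1, so h^75 ≡ 136·136·81·136 ≡ 111 (mod 145)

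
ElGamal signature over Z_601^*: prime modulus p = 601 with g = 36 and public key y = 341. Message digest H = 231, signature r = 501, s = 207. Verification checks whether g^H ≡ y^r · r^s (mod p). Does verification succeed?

Left side g^H mod p:
Squares mod 601: 36^1≡36, 36^2≡94, 36^4≡422, 36^8≡188, 36^16≡486, 36^32≡3, 36^64≡9, 36^128≡81
231 = 128 + 64 + 32 + 4 + 2 + 1, so 36^231 ≡ 81·9·3·422·94·36 ≡ 2 (mod 601)
Right side y^r · r^s mod p:
Squares mod 601: 341^1≡341, 341^2≡288, 341^4≡6, 341^8≡36, 341^16≡94, 341^32≡422, 341^64≡188, 341^128≡486, 341^256≡3
501 = 256 + 128 + 64 + 32 + 16 + 4 + 1, so 341^501 ≡ 3·486·188·422·94·6·341 ≡ 490 (mod 601)
Squares mod 601: 501^1≡501, 501^2≡384, 501^4≡211, 501^8≡47, 501^16≡406, 501^32≡162, 501^64≡401, 501^128≡334
207 = 128 + 64 + 8 + 4 + 2 + 1, so 501^207 ≡ 334·401·47·211·384·501 ≡ 157 (mod 601)
490·157 = 76930 ≡ 2 (mod 601)
2 ≡ 2 (mod 601), so the signature is genuine.

passes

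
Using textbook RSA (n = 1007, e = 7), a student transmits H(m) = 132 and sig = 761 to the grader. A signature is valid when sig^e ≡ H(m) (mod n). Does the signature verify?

does not verify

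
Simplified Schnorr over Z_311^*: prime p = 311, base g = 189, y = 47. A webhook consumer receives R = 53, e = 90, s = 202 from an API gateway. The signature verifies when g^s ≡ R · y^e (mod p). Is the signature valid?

valid

g^s mod p:
Squares mod 311: 189^1≡189, 189^2≡267, 189^4≡70, 189^8≡235, 189^16≡178, 189^32≡273, 189^64≡200, 189^128≡192
202 = 128 + 64 + 8 + 2, so 189^202 ≡ 192·200·235·267 ≡ 188 (mod 311)
R · y^e mod p:
Squares mod 311: 47^1≡47, 47^2≡32, 47^4≡91, 47^8≡195, 47^16≡83, 47^32≡47, 47^64≡32
90 = 64 + 16 + 8 + 2, so 47^90 ≡ 32·83·195·32 ≡ 250 (mod 311)
53·250 = 13250 ≡ 188 (mod 311)
188 ≡ 188 (mod 311); signature holds.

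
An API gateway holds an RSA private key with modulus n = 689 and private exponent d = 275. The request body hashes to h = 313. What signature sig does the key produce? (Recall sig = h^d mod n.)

326

h^275 mod 689 = 326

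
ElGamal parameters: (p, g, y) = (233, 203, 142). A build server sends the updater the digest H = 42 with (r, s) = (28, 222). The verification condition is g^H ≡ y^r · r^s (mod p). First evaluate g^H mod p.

214

203^2 = 41209 ≡ 201
203^4 ≡ 201^2 = 40401 ≡ 92
203^8 ≡ 92^2 = 8464 ≡ 76
203^16 ≡ 76^2 = 5776 ≡ 184
203^32 ≡ 184^2 = 33856 ≡ 71
42 = 32 + 8 + 2, so 203^42 ≡ 71·76·201 ≡ 214 (mod 233)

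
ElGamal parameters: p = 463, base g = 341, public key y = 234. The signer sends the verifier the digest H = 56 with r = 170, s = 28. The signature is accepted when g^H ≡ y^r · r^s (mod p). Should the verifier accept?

accept

Left side g^H mod p:
341^2 = 116281 ≡ 68
341^4 ≡ 68^2 = 4624 ≡ 457
341^8 ≡ 457^2 = 208849 ≡ 36
341^16 ≡ 36^2 = 1296 ≡ 370
341^32 ≡ 370^2 = 136900 ≡ 315
56 = 32 + 16 + 8, so 341^56 ≡ 315·370·36 ≡ 94 (mod 463)
Right side y^r · r^s mod p:
234^2 = 54756 ≡ 122
234^4 ≡ 122^2 = 14884 ≡ 68
234^8 ≡ 68^2 = 4624 ≡ 457
234^16 ≡ 457^2 = 208849 ≡ 36
234^32 ≡ 36^2 = 1296 ≡ 370
234^64 ≡ 370^2 = 136900 ≡ 315
234^128 ≡ 315^2 = 99225 ≡ 143
170 = 128 + 32 + 8 + 2, so 234^170 ≡ 143·370·457·122 ≡ 293 (mod 463)
170^2 = 28900 ≡ 194
170^4 ≡ 194^2 = 37636 ≡ 133
170^8 ≡ 133^2 = 17689 ≡ 95
170^16 ≡ 95^2 = 9025 ≡ 228
28 = 16 + 8 + 4, so 170^28 ≡ 228·95·133 ≡ 457 (mod 463)
293·457 = 133901 ≡ 94 (mod 463)
94 ≡ 94 (mod 463), so the signature is genuine.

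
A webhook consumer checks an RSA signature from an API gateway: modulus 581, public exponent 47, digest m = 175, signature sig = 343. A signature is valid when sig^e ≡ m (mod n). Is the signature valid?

valid

Squares mod 581: sig^1≡343, sig^2≡287, sig^4≡448, sig^8≡259, sig^16≡266, sig^32≡455
47 = 32 + 8 + 4 + 2 + 1, so sig^47 ≡ 455·259·448·287·343 ≡ 175 (mod 581)
175 = m, so the signature checks out.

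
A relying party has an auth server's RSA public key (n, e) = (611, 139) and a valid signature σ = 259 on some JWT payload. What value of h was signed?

259

Squares mod 611: σ^1≡259, σ^2≡482, σ^4≡144, σ^8≡573, σ^16≡222, σ^32≡404, σ^64≡79, σ^128≡131
139 = 128 + 8 + 2 + 1, so σ^139 ≡ 131·573·482·259 ≡ 259 (mod 611)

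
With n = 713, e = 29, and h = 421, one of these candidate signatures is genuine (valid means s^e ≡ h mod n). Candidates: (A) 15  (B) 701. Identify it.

Candidate A: 15^2 = 225; 15^4 ≡ 225^2 = 50625 ≡ 2; 15^8 ≡ 2^2 = 4; 15^16 ≡ 4^2 = 16; 29 = 16 + 8 + 4 + 1, so 15^29 ≡ 16·4·2·15 ≡ 494 (mod 713)
Candidate B: 701^2 = 491401 ≡ 144; 701^4 ≡ 144^2 = 20736 ≡ 59; 701^8 ≡ 59^2 = 3481 ≡ 629; 701^16 ≡ 629^2 = 395641 ≡ 639; 29 = 16 + 8 + 4 + 1, so 701^29 ≡ 639·629·59·701 ≡ 421 (mod 713)
  → matches h = 421

B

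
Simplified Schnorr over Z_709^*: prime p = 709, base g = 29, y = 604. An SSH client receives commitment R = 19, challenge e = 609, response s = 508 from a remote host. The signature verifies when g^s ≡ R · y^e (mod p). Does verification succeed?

g^s mod p:
29^2 = 841 ≡ 132
29^4 ≡ 132^2 = 17424 ≡ 408
29^8 ≡ 408^2 = 166464 ≡ 558
29^16 ≡ 558^2 = 311364 ≡ 113
29^32 ≡ 113^2 = 12769 ≡ 7
29^64 ≡ 7^2 = 49
29^128 ≡ 49^2 = 2401 ≡ 274
29^256 ≡ 274^2 = 75076 ≡ 631
508 = 256 + 128 + 64 + 32 + 16 + 8 + 4, so 29^508 ≡ 631·274·49·7·113·558·408 ≡ 286 (mod 709)
R · y^e mod p:
604^2 = 364816 ≡ 390
604^4 ≡ 390^2 = 152100 ≡ 374
604^8 ≡ 374^2 = 139876 ≡ 203
604^16 ≡ 203^2 = 41209 ≡ 87
604^32 ≡ 87^2 = 7569 ≡ 479
604^64 ≡ 479^2 = 229441 ≡ 434
604^128 ≡ 434^2 = 188356 ≡ 471
604^256 ≡ 471^2 = 221841 ≡ 633
604^512 ≡ 633^2 = 400689 ≡ 104
609 = 512 + 64 + 32 + 1, so 604^609 ≡ 104·434·479·604 ≡ 75 (mod 709)
19·75 = 1425 ≡ 7 (mod 709)
286 ≠ 7; the check fails.

fails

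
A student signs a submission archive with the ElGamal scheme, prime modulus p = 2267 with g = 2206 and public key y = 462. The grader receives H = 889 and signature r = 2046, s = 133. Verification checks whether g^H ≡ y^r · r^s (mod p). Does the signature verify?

does not verify

Left side g^H mod p:
2206^2 = 4866436 ≡ 1454
2206^4 ≡ 1454^2 = 2114116 ≡ 1272
2206^8 ≡ 1272^2 = 1617984 ≡ 1613
2206^16 ≡ 1613^2 = 2601769 ≡ 1520
2206^32 ≡ 1520^2 = 2310400 ≡ 327
2206^64 ≡ 327^2 = 106929 ≡ 380
2206^128 ≡ 380^2 = 144400 ≡ 1579
2206^256 ≡ 1579^2 = 2493241 ≡ 1808
2206^512 ≡ 1808^2 = 3268864 ≡ 2117
889 = 512 + 256 + 64 + 32 + 16 + 8 + 1, so 2206^889 ≡ 2117·1808·380·327·1520·1613·2206 ≡ 2168 (mod 2267)
Right side y^r · r^s mod p:
462^2 = 213444 ≡ 346
462^4 ≡ 346^2 = 119716 ≡ 1832
462^8 ≡ 1832^2 = 3356224 ≡ 1064
462^16 ≡ 1064^2 = 1132096 ≡ 863
462^32 ≡ 863^2 = 744769 ≡ 1193
462^64 ≡ 1193^2 = 1423249 ≡ 1840
462^128 ≡ 1840^2 = 3385600 ≡ 969
462^256 ≡ 969^2 = 938961 ≡ 423
462^512 ≡ 423^2 = 178929 ≡ 2103
462^1024 ≡ 2103^2 = 4422609 ≡ 1959
2046 = 1024 + 512 + 256 + 128 + 64 + 32 + 16 + 8 + 4 + 2, so 462^2046 ≡ 1959·2103·423·969·1840·1193·863·1064·1832·346 ≡ 1008 (mod 2267)
2046^2 = 4186116 ≡ 1234
2046^4 ≡ 1234^2 = 1522756 ≡ 1599
2046^8 ≡ 1599^2 = 2556801 ≡ 1892
2046^16 ≡ 1892^2 = 3579664 ≡ 71
2046^32 ≡ 71^2 = 5041 ≡ 507
2046^64 ≡ 507^2 = 257049 ≡ 878
2046^128 ≡ 878^2 = 770884 ≡ 104
133 = 128 + 4 + 1, so 2046^133 ≡ 104·1599·2046 ≡ 1188 (mod 2267)
1008·1188 = 1197504 ≡ 528 (mod 2267)
2168 ≠ 528, so verification fails.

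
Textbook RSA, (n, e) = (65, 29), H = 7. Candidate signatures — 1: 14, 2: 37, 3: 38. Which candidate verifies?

Candidate 1: 14^29 mod 65 = 14
Candidate 2: 37^29 mod 65 = 7
  → matches H = 7
Candidate 3: 38^29 mod 65 = 38

2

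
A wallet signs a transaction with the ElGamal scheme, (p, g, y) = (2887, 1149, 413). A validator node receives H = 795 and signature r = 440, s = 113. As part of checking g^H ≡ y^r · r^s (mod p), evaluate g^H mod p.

621

1149^2 = 1320201 ≡ 842
1149^4 ≡ 842^2 = 708964 ≡ 1649
1149^8 ≡ 1649^2 = 2719201 ≡ 2534
1149^16 ≡ 2534^2 = 6421156 ≡ 468
1149^32 ≡ 468^2 = 219024 ≡ 2499
1149^64 ≡ 2499^2 = 6245001 ≡ 420
1149^128 ≡ 420^2 = 176400 ≡ 293
1149^256 ≡ 293^2 = 85849 ≡ 2126
1149^512 ≡ 2126^2 = 4519876 ≡ 1721
795 = 512 + 256 + 16 + 8 + 2 + 1, so 1149^795 ≡ 1721·2126·468·2534·842·1149 ≡ 621 (mod 2887)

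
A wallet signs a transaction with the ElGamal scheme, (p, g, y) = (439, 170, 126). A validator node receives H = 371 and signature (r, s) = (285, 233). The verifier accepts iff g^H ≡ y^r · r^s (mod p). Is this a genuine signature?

genuine

Left side g^H mod p:
170^371 mod 439 = 227
Right side y^r · r^s mod p:
126^285 mod 439 = 196
285^233 mod 439 = 420
196·420 = 82320 ≡ 227 (mod 439)
227 ≡ 227 (mod 439), so the signature is genuine.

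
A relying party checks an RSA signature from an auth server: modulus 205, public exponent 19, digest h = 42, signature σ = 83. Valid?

yes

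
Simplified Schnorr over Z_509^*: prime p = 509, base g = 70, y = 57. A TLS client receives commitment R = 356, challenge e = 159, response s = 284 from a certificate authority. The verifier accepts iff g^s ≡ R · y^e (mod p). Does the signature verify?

does not verify

g^s mod p:
70^284 mod 509 = 245
R · y^e mod p:
57^159 mod 509 = 350
356·350 = 124600 ≡ 404 (mod 509)
245 ≠ 404; the check fails.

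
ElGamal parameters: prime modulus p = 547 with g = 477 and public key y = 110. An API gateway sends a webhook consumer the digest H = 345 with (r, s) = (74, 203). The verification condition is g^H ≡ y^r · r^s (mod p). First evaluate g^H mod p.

477^2 = 227529 ≡ 524
477^4 ≡ 524^2 = 274576 ≡ 529
477^8 ≡ 529^2 = 279841 ≡ 324
477^16 ≡ 324^2 = 104976 ≡ 499
477^32 ≡ 499^2 = 249001 ≡ 116
477^64 ≡ 116^2 = 13456 ≡ 328
477^128 ≡ 328^2 = 107584 ≡ 372
477^256 ≡ 372^2 = 138384 ≡ 540
345 = 256 + 64 + 16 + 8 + 1, so 477^345 ≡ 540·328·499·324·477 ≡ 154 (mod 547)

154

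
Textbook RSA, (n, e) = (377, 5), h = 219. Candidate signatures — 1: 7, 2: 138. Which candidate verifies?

Candidate 1: 7^2 = 49; 7^4 ≡ 49^2 = 2401 ≡ 139; 5 = 4 + 1, so 7^5 ≡ 139·7 ≡ 219 (mod 377)
  → matches h = 219
Candidate 2: 138^2 = 19044 ≡ 194; 138^4 ≡ 194^2 = 37636 ≡ 313; 5 = 4 + 1, so 138^5 ≡ 313·138 ≡ 216 (mod 377)

1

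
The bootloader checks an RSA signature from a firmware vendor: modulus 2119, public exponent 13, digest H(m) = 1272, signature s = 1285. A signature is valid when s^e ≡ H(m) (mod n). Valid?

s^2 ≡ 1285^2 = 1651225 ≡ 524
s^4 ≡ 524^2 = 274576 ≡ 1225
s^8 ≡ 1225^2 = 1500625 ≡ 373
13 = 8 + 4 + 1, so s^13 ≡ 373·1225·1285 ≡ 1272 (mod 2119)
Since 1272 equals the digest 1272, verification succeeds.

yes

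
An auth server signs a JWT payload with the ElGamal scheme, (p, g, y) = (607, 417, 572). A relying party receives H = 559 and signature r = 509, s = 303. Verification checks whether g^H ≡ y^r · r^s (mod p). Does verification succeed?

fails

Left side g^H mod p:
417^2 = 173889 ≡ 287
417^4 ≡ 287^2 = 82369 ≡ 424
417^8 ≡ 424^2 = 179776 ≡ 104
417^16 ≡ 104^2 = 10816 ≡ 497
417^32 ≡ 497^2 = 247009 ≡ 567
417^64 ≡ 567^2 = 321489 ≡ 386
417^128 ≡ 386^2 = 148996 ≡ 281
417^256 ≡ 281^2 = 78961 ≡ 51
417^512 ≡ 51^2 = 2601 ≡ 173
559 = 512 + 32 + 8 + 4 + 2 + 1, so 417^559 ≡ 173·567·104·424·287·417 ≡ 51 (mod 607)
Right side y^r · r^s mod p:
572^2 = 327184 ≡ 11
572^4 ≡ 11^2 = 121
572^8 ≡ 121^2 = 14641 ≡ 73
572^16 ≡ 73^2 = 5329 ≡ 473
572^32 ≡ 473^2 = 223729 ≡ 353
572^64 ≡ 353^2 = 124609 ≡ 174
572^128 ≡ 174^2 = 30276 ≡ 533
572^256 ≡ 533^2 = 284089 ≡ 13
509 = 256 + 128 + 64 + 32 + 16 + 8 + 4 + 1, so 572^509 ≡ 13·533·174·353·473·73·121·572 ≡ 523 (mod 607)
509^2 = 259081 ≡ 499
509^4 ≡ 499^2 = 249001 ≡ 131
509^8 ≡ 131^2 = 17161 ≡ 165
509^16 ≡ 165^2 = 27225 ≡ 517
509^32 ≡ 517^2 = 267289 ≡ 209
509^64 ≡ 209^2 = 43681 ≡ 584
509^128 ≡ 584^2 = 341056 ≡ 529
509^256 ≡ 529^2 = 279841 ≡ 14
303 = 256 + 32 + 8 + 4 + 2 + 1, so 509^303 ≡ 14·209·165·131·499·509 ≡ 606 (mod 607)
523·606 = 316938 ≡ 84 (mod 607)
51 ≠ 84, so verification fails.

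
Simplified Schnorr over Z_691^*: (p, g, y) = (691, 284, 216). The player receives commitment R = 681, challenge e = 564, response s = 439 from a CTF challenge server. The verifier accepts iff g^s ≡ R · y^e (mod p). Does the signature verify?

g^s mod p:
Squares mod 691: 284^1≡284, 284^2≡500, 284^4≡549, 284^8≡125, 284^16≡423, 284^32≡651, 284^64≡218, 284^128≡536, 284^256≡531
439 = 256 + 128 + 32 + 16 + 4 + 2 + 1, so 284^439 ≡ 531·536·651·423·549·500·284 ≡ 563 (mod 691)
R · y^e mod p:
Squares mod 691: 216^1≡216, 216^2≡359, 216^4≡355, 216^8≡263, 216^16≡69, 216^32≡615, 216^64≡248, 216^128≡5, 216^256≡25, 216^512≡625
564 = 512 + 32 + 16 + 4, so 216^564 ≡ 625·615·69·355 ≡ 210 (mod 691)
681·210 = 143010 ≡ 664 (mod 691)
563 ≠ 664; the check fails.

does not verify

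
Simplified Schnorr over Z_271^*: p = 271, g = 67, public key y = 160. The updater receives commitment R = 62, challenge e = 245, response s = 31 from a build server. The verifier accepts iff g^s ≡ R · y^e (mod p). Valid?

g^s mod p:
67^2 = 4489 ≡ 153
67^4 ≡ 153^2 = 23409 ≡ 103
67^8 ≡ 103^2 = 10609 ≡ 40
67^16 ≡ 40^2 = 1600 ≡ 245
31 = 16 + 8 + 4 + 2 + 1, so 67^31 ≡ 245·40·103·153·67 ≡ 2 (mod 271)
R · y^e mod p:
160^2 = 25600 ≡ 126
160^4 ≡ 126^2 = 15876 ≡ 158
160^8 ≡ 158^2 = 24964 ≡ 32
160^16 ≡ 32^2 = 1024 ≡ 211
160^32 ≡ 211^2 = 44521 ≡ 77
160^64 ≡ 77^2 = 5929 ≡ 238
160^128 ≡ 238^2 = 56644 ≡ 5
245 = 128 + 64 + 32 + 16 + 4 + 1, so 160^245 ≡ 5·238·77·211·158·160 ≡ 126 (mod 271)
62·126 = 7812 ≡ 224 (mod 271)
2 ≠ 224; the check fails.

no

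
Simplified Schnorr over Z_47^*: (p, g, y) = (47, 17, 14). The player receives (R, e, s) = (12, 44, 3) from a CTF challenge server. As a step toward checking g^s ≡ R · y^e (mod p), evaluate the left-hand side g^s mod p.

25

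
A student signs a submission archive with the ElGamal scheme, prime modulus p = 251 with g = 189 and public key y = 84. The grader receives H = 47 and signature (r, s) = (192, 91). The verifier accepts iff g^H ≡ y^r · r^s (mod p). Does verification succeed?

Left side g^H mod p:
189^2 = 35721 ≡ 79
189^4 ≡ 79^2 = 6241 ≡ 217
189^8 ≡ 217^2 = 47089 ≡ 152
189^16 ≡ 152^2 = 23104 ≡ 12
189^32 ≡ 12^2 = 144
47 = 32 + 8 + 4 + 2 + 1, so 189^47 ≡ 144·152·217·79·189 ≡ 45 (mod 251)
Right side y^r · r^s mod p:
84^2 = 7056 ≡ 28
84^4 ≡ 28^2 = 784 ≡ 31
84^8 ≡ 31^2 = 961 ≡ 208
84^16 ≡ 208^2 = 43264 ≡ 92
84^32 ≡ 92^2 = 8464 ≡ 181
84^64 ≡ 181^2 = 32761 ≡ 131
84^128 ≡ 131^2 = 17161 ≡ 93
192 = 128 + 64, so 84^192 ≡ 93·131 ≡ 135 (mod 251)
192^2 = 36864 ≡ 218
192^4 ≡ 218^2 = 47524 ≡ 85
192^8 ≡ 85^2 = 7225 ≡ 197
192^16 ≡ 197^2 = 38809 ≡ 155
192^32 ≡ 155^2 = 24025 ≡ 180
192^64 ≡ 180^2 = 32400 ≡ 21
91 = 64 + 16 + 8 + 2 + 1, so 192^91 ≡ 21·155·197·218·192 ≡ 3 (mod 251)
135·3 = 405 ≡ 154 (mod 251)
45 ≠ 154, so verification fails.

fails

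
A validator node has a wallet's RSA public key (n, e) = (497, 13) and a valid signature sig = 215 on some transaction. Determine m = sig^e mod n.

sig^2 ≡ 215^2 = 46225 ≡ 4
sig^4 ≡ 4^2 = 16
sig^8 ≡ 16^2 = 256
13 = 8 + 4 + 1, so sig^13 ≡ 256·16·215 ≡ 453 (mod 497)

453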